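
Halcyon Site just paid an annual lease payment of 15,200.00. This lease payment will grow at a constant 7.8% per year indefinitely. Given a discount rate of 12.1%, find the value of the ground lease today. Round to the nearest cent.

D₁ = D₀ × (1 + g) = 15,200.00 × 1.078 = 16,385.6000
Growing perpetuity: P = D₁ / (r − g) = 16,385.6000 / (0.121 − 0.078) = 381,060.47

381060.47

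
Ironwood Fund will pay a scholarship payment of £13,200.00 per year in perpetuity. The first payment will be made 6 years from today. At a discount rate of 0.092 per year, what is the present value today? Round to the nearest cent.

Value at end of year 5: C / r = £13,200.00 / 0.092 = £143,478.2609
Discount to today: PV = £143,478.2609 / (1 + 0.092)^5 = £143,478.2609 / 1.552792 = £92,400.20

£92400.20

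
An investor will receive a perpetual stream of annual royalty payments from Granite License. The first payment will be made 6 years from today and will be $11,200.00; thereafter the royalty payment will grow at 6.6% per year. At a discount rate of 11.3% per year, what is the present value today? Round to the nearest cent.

$139522.53

Value at end of year 5: C₁ / (r − g) = $11,200.00 / (0.113 − 0.066) = $238,297.8723
Discount to today: PV = $238,297.8723 / (1 + 0.113)^5 = $238,297.8723 / 1.707953 = $139,522.53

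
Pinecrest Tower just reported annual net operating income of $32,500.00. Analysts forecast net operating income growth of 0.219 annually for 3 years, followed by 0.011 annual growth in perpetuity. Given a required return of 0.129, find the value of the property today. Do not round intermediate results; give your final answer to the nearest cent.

$464382.29

D_1 = 39617.50000
D_2 = 48293.73250
D_3 = 58870.05992
Terminal value at year 3: TV = D_3×(1+g_2)/(r−g_2) = 59517.63058/0.118 = 504386.69980
P_0 = D_1/(1+r)^1 + D_2/(1+r)^2 + D_3/(1+r)^3 + TV/(1+r)^3
    = 35090.78831 + 37888.10536 + 40908.41491 + 350494.97857 = 464382.28714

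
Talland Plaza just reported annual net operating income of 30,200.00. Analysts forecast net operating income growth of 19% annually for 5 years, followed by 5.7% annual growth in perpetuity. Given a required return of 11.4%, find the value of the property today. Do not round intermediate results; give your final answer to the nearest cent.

963825.25

D_1 = 35938.00000
D_2 = 42766.22000
D_3 = 50891.80180
D_4 = 60561.24414
D_5 = 72067.88053
Terminal value at year 5: TV = D_5×(1+g_2)/(r−g_2) = 76175.74972/0.057 = 1336416.66174
P_0 = D_1/(1+r)^1 + D_2/(1+r)^2 + D_3/(1+r)^3 + D_4/(1+r)^4 + D_5/(1+r)^5 + TV/(1+r)^5
    = 32260.32316 + 34461.20697 + 36812.24083 + 39323.66840 + 42006.43213 + 778961.38175 = 963825.25323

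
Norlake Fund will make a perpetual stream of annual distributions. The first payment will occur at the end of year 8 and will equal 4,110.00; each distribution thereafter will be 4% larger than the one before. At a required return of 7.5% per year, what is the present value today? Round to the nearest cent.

Value at end of year 7: C₁ / (r − g) = 4,110.00 / (0.075 − 0.04) = 117,428.5714
Discount to today: PV = 117,428.5714 / (1 + 0.075)^7 = 117,428.5714 / 1.659049 = 70,780.65

70780.65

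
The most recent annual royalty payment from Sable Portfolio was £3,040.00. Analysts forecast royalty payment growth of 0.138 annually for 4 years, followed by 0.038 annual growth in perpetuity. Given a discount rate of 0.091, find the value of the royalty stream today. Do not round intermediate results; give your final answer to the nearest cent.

D_1 = 3459.52000
D_2 = 3936.93376
D_3 = 4480.23062
D_4 = 5098.50244
Terminal value at year 4: TV = D_4×(1+g_2)/(r−g_2) = 5292.24554/0.053 = 99853.68938
P_0 = D_1/(1+r)^1 + D_2/(1+r)^2 + D_3/(1+r)^3 + D_4/(1+r)^4 + TV/(1+r)^4
    = 3170.96242 + 3307.56667 + 3450.05579 + 3598.68331 + 70479.87309 = 84007.14128

£84007.14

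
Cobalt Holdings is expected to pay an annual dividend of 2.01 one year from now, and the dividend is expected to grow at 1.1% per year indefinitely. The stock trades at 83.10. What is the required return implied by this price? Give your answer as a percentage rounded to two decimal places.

P = D₁/(r − g) ⇒ r = D₁/P + g = 2.0100/83.10 + 0.011 = 0.024188 + 0.011 = 0.035188

3.52%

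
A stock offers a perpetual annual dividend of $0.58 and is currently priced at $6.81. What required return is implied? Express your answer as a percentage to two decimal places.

P = C/r ⇒ r = C/P = $0.58/$6.81 = 0.085169

8.52%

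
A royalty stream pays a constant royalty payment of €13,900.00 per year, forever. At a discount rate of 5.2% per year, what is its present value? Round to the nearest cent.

Level perpetuity: PV = C / r = €13,900.00 / 0.052 = €267,307.69

€267307.69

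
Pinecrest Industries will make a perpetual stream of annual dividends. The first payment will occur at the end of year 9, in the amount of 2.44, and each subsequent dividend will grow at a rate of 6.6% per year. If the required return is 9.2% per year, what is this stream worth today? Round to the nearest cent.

Value at end of year 8: C₁ / (r − g) = 2.44 / (0.092 − 0.066) = 93.8462
Discount to today: PV = 93.8462 / (1 + 0.092)^8 = 93.8462 / 2.022000 = 46.41

46.41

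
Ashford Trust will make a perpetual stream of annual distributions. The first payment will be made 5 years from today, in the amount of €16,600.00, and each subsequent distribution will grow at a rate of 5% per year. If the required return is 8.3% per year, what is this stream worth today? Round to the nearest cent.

Value at end of year 4: C₁ / (r − g) = €16,600.00 / (0.083 − 0.05) = €503,030.3030
Discount to today: PV = €503,030.3030 / (1 + 0.083)^4 = €503,030.3030 / 1.375669 = €365,662.41

€365662.41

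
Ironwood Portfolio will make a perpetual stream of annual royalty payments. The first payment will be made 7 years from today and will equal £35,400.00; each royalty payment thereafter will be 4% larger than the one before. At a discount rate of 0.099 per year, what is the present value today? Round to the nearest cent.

£340537.62

Value at end of year 6: C₁ / (r − g) = £35,400.00 / (0.099 − 0.04) = £600,000.0000
Discount to today: PV = £600,000.0000 / (1 + 0.099)^6 = £600,000.0000 / 1.761920 = £340,537.62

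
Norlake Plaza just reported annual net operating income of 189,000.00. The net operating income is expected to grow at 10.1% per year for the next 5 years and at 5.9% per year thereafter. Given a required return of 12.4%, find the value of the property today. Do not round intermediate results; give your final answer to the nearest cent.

D_1 = 208089.00000
D_2 = 229105.98900
D_3 = 252245.69389
D_4 = 277722.50897
D_5 = 305772.48238
Terminal value at year 5: TV = D_5×(1+g_2)/(r−g_2) = 323813.05884/0.065 = 4981739.36674
P_0 = D_1/(1+r)^1 + D_2/(1+r)^2 + D_3/(1+r)^3 + D_4/(1+r)^4 + D_5/(1+r)^5 + TV/(1+r)^5
    = 185132.56228 + 181344.26252 + 177633.48134 + 173998.63253 + 170438.16229 + 2776830.98249 = 3665378.08344

3665378.08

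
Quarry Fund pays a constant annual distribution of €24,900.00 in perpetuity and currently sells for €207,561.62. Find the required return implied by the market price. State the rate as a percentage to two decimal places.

12.00%

P = C/r ⇒ r = C/P = €24,900.00/€207,561.62 = 0.119964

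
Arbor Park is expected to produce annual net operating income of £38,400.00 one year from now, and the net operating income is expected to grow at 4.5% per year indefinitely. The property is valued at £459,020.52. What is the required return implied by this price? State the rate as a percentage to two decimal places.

12.87%

P = D₁/(r − g) ⇒ r = D₁/P + g = £38,400.0000/£459,020.52 + 0.045 = 0.083656 + 0.045 = 0.128656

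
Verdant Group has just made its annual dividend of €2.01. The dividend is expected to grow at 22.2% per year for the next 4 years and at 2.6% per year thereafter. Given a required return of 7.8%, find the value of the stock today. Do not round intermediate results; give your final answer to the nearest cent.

D_1 = 2.45622
D_2 = 3.00150
D_3 = 3.66783
D_4 = 4.48209
Terminal value at year 4: TV = D_4×(1+g_2)/(r−g_2) = 4.59863/0.052 = 88.43515
P_0 = D_1/(1+r)^1 + D_2/(1+r)^2 + D_3/(1+r)^3 + D_4/(1+r)^4 + TV/(1+r)^4
    = 2.27850 + 2.58286 + 2.92788 + 3.31899 + 65.48621 = 76.59444

€76.59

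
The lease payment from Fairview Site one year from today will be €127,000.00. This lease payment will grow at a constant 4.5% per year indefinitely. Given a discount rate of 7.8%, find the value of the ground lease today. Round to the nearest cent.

Growing perpetuity: P = D₁ / (r − g) = €127,000.0000 / (0.078 − 0.045) = €3,848,484.85

€3848484.85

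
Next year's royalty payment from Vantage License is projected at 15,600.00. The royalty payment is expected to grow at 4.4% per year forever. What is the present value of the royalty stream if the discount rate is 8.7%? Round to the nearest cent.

362790.70

Growing perpetuity: P = D₁ / (r − g) = 15,600.0000 / (0.087 − 0.044) = 362,790.70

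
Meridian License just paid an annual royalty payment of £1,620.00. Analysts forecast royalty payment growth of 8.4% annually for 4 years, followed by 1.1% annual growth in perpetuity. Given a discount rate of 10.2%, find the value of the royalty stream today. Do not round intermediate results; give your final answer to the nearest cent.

£23070.28

D_1 = 1756.08000
D_2 = 1903.59072
D_3 = 2063.49234
D_4 = 2236.82570
Terminal value at year 4: TV = D_4×(1+g_2)/(r−g_2) = 2261.43078/0.091 = 24850.88769
P_0 = D_1/(1+r)^1 + D_2/(1+r)^2 + D_3/(1+r)^3 + D_4/(1+r)^4 + TV/(1+r)^4
    = 1593.53902 + 1567.51025 + 1541.90664 + 1516.72123 + 16850.60617 = 23070.28331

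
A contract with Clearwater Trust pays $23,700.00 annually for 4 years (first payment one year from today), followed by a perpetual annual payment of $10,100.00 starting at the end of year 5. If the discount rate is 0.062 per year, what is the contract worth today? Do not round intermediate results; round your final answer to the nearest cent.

PV of 4-year annuity: $23,700.00 × [1 − (1+0.062)^−4] / 0.062 = 81748.29906
Perpetuity value at year 4: $10,100.00 / 0.062 = 162903.22581
PV of perpetuity: 162903.22581 / (1+0.062)^4 = 128065.34308
Total PV = 81748.29906 + 128065.34308 = 209813.64215

$209813.64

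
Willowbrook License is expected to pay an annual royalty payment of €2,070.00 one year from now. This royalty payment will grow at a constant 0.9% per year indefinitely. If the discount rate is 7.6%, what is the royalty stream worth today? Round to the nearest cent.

Growing perpetuity: P = D₁ / (r − g) = €2,070.0000 / (0.076 − 0.009) = €30,895.52

€30895.52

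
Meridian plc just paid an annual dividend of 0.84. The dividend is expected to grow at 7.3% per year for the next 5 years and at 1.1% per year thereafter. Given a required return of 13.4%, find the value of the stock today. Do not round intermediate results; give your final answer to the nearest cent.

8.81

D_1 = 0.90132
D_2 = 0.96712
D_3 = 1.03772
D_4 = 1.11347
D_5 = 1.19475
Terminal value at year 5: TV = D_5×(1+g_2)/(r−g_2) = 1.20789/0.123 = 9.82028
P_0 = D_1/(1+r)^1 + D_2/(1+r)^2 + D_3/(1+r)^3 + D_4/(1+r)^4 + D_5/(1+r)^5 + TV/(1+r)^5
    = 0.79481 + 0.75206 + 0.71161 + 0.67333 + 0.63711 + 5.23671 = 8.80563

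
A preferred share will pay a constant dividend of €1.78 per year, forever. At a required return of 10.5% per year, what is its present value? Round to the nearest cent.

€16.95

Level perpetuity: PV = C / r = €1.78 / 0.105 = €16.95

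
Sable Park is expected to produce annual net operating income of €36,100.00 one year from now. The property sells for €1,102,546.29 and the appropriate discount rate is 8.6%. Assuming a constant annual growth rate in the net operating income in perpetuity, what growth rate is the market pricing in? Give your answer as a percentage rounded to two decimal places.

5.33%

P = D₁/(r−g) ⇒ g = r − D₁/P = 0.086 − €36,100.00/€1,102,546.29 = 0.053258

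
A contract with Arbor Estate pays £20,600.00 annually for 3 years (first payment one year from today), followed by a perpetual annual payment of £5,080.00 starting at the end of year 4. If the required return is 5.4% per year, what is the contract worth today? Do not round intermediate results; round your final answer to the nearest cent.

£136024.08

PV of 3-year annuity: £20,600.00 × [1 − (1+0.054)^−3] / 0.054 = 55681.07042
Perpetuity value at year 3: £5,080.00 / 0.054 = 94074.07407
PV of perpetuity: 94074.07407 / (1+0.054)^3 = 80343.01399
Total PV = 55681.07042 + 80343.01399 = 136024.08441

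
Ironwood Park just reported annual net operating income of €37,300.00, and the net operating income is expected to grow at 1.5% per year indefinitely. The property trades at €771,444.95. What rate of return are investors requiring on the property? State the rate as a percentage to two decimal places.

6.41%

D₁ = €37,300.00 × 1.015 = €37,859.5000
P = D₁/(r − g) ⇒ r = D₁/P + g = €37,859.5000/€771,444.95 + 0.015 = 0.049076 + 0.015 = 0.064076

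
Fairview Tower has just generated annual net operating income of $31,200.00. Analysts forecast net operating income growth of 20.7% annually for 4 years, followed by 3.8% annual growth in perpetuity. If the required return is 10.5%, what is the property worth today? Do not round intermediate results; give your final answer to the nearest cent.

D_1 = 37658.40000
D_2 = 45453.68880
D_3 = 54862.60238
D_4 = 66219.16107
Terminal value at year 4: TV = D_4×(1+g_2)/(r−g_2) = 68735.48920/0.067 = 1025902.82381
P_0 = D_1/(1+r)^1 + D_2/(1+r)^2 + D_3/(1+r)^3 + D_4/(1+r)^4 + TV/(1+r)^4
    = 34080.00000 + 37225.84615 + 40662.07811 + 44415.50070 + 688108.80190 = 844492.22687

$844492.23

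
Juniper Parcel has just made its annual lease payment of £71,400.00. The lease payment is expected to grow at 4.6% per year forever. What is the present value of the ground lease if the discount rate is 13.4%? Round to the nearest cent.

D₁ = D₀ × (1 + g) = £71,400.00 × 1.046 = £74,684.4000
Growing perpetuity: P = D₁ / (r − g) = £74,684.4000 / (0.134 − 0.046) = £848,686.36

£848686.36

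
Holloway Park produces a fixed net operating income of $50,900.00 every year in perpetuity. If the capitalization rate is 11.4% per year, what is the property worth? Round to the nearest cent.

Level perpetuity: PV = C / r = $50,900.00 / 0.114 = $446,491.23

$446491.23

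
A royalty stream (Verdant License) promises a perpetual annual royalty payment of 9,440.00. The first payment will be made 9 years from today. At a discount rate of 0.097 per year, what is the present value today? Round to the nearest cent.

46403.13

Value at end of year 8: C / r = 9,440.00 / 0.097 = 97,319.5876
Discount to today: PV = 97,319.5876 / (1 + 0.097)^8 = 97,319.5876 / 2.097264 = 46,403.13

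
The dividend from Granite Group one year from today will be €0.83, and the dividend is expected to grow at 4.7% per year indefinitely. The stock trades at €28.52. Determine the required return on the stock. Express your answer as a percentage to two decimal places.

P = D₁/(r − g) ⇒ r = D₁/P + g = €0.8300/€28.52 + 0.047 = 0.029102 + 0.047 = 0.076102

7.61%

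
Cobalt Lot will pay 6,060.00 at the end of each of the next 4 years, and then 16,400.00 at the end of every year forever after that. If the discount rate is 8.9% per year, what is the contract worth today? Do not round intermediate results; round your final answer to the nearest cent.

150697.30

PV of 4-year annuity: 6,060.00 × [1 − (1+0.089)^−4] / 0.089 = 19675.87285
Perpetuity value at year 4: 16,400.00 / 0.089 = 184269.66292
PV of perpetuity: 184269.66292 / (1+0.089)^4 = 131021.42616
Total PV = 19675.87285 + 131021.42616 = 150697.29901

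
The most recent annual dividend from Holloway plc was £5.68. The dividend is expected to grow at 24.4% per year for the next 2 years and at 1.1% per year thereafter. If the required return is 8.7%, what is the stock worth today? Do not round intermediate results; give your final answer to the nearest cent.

D_1 = 7.06592
D_2 = 8.79000
Terminal value at year 2: TV = D_2×(1+g_2)/(r−g_2) = 8.88669/0.076 = 116.93019
P_0 = D_1/(1+r)^1 + D_2/(1+r)^2 + TV/(1+r)^2
    = 6.50039 + 7.43926 + 98.96180 = 112.90145

£112.90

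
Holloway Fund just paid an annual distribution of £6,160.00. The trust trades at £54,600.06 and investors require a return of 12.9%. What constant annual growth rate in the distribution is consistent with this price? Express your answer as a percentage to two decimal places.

P = D₀(1+g)/(r−g) ⇒ P(r−g) = D₀(1+g) ⇒ g(P+D₀) = P·r − D₀
g = (P·r − D₀)/(P + D₀) = (£54,600.06×0.129 − £6,160.00) / (£54,600.06 + £6,160.00) = 0.014539

1.45%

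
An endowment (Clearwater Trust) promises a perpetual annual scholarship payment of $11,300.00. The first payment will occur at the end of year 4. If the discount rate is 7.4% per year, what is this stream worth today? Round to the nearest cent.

$123263.33

Value at end of year 3: C / r = $11,300.00 / 0.074 = $152,702.7027
Discount to today: PV = $152,702.7027 / (1 + 0.074)^3 = $152,702.7027 / 1.238833 = $123,263.33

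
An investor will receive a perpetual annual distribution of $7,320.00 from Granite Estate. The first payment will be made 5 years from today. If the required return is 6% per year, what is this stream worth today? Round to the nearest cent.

Value at end of year 4: C / r = $7,320.00 / 0.06 = $122,000.0000
Discount to today: PV = $122,000.0000 / (1 + 0.06)^4 = $122,000.0000 / 1.262477 = $96,635.43

$96635.43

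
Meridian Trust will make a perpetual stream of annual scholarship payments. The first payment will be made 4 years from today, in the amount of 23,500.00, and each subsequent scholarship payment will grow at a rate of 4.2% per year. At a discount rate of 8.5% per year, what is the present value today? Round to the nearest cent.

Value at end of year 3: C₁ / (r − g) = 23,500.00 / (0.085 − 0.042) = 546,511.6279
Discount to today: PV = 546,511.6279 / (1 + 0.085)^3 = 546,511.6279 / 1.277289 = 427,868.38

427868.38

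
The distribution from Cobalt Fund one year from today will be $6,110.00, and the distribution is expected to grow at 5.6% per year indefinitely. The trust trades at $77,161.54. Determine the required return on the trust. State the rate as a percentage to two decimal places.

P = D₁/(r − g) ⇒ r = D₁/P + g = $6,110.0000/$77,161.54 + 0.056 = 0.079185 + 0.056 = 0.135185

13.52%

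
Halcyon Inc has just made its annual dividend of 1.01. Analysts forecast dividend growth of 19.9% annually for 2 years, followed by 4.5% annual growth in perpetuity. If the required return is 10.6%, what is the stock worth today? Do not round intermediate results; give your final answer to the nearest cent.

D_1 = 1.21099
D_2 = 1.45198
Terminal value at year 2: TV = D_2×(1+g_2)/(r−g_2) = 1.51732/0.061 = 24.87403
P_0 = D_1/(1+r)^1 + D_2/(1+r)^2 + TV/(1+r)^2
    = 1.09493 + 1.18700 + 20.33461 = 22.61654

22.62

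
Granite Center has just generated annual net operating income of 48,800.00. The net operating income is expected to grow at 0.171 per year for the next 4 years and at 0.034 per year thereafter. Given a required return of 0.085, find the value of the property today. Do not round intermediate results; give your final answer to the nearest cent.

D_1 = 57144.80000
D_2 = 66916.56080
D_3 = 78359.29270
D_4 = 91758.73175
Terminal value at year 4: TV = D_4×(1+g_2)/(r−g_2) = 94878.52863/0.051 = 1860363.30642
P_0 = D_1/(1+r)^1 + D_2/(1+r)^2 + D_3/(1+r)^3 + D_4/(1+r)^4 + TV/(1+r)^4
    = 52668.01843 + 56842.62635 + 61348.12484 + 66210.74119 + 1342390.32131 = 1579459.83211

1579459.83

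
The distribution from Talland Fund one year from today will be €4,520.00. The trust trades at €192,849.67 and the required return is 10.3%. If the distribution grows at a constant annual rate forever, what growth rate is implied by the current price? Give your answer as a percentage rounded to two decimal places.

P = D₁/(r−g) ⇒ g = r − D₁/P = 0.103 − €4,520.00/€192,849.67 = 0.079562

7.96%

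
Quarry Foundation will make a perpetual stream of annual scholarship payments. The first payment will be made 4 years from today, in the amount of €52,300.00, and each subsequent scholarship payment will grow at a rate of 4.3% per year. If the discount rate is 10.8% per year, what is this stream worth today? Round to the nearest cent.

Value at end of year 3: C₁ / (r − g) = €52,300.00 / (0.108 − 0.043) = €804,615.3846
Discount to today: PV = €804,615.3846 / (1 + 0.108)^3 = €804,615.3846 / 1.360252 = €591,519.48

€591519.48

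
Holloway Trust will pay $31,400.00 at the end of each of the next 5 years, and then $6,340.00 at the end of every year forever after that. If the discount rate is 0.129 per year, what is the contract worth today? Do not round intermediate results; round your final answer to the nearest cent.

$137504.59

PV of 5-year annuity: $31,400.00 × [1 − (1+0.129)^−5] / 0.129 = 110711.06499
Perpetuity value at year 5: $6,340.00 / 0.129 = 49147.28682
PV of perpetuity: 49147.28682 / (1+0.129)^5 = 26793.52402
Total PV = 110711.06499 + 26793.52402 = 137504.58900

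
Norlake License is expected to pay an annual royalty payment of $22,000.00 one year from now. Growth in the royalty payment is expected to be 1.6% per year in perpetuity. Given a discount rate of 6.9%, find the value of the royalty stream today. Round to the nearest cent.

Growing perpetuity: P = D₁ / (r − g) = $22,000.0000 / (0.069 − 0.016) = $415,094.34

$415094.34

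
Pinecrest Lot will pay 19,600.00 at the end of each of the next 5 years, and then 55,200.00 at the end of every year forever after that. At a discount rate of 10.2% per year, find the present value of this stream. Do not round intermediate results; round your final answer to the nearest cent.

PV of 5-year annuity: 19,600.00 × [1 − (1+0.102)^−5] / 0.102 = 73921.35329
Perpetuity value at year 5: 55,200.00 / 0.102 = 541176.47059
PV of perpetuity: 541176.47059 / (1+0.102)^5 = 332989.80215
Total PV = 73921.35329 + 332989.80215 = 406911.15543

406911.16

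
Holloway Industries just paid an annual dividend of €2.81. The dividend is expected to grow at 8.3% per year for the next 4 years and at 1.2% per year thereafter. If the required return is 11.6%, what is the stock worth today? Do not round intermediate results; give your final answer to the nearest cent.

D_1 = 3.04323
D_2 = 3.29582
D_3 = 3.56937
D_4 = 3.86563
Terminal value at year 4: TV = D_4×(1+g_2)/(r−g_2) = 3.91202/0.104 = 37.61554
P_0 = D_1/(1+r)^1 + D_2/(1+r)^2 + D_3/(1+r)^3 + D_4/(1+r)^4 + TV/(1+r)^4
    = 2.72691 + 2.64627 + 2.56802 + 2.49209 + 24.24993 = 34.68323

€34.68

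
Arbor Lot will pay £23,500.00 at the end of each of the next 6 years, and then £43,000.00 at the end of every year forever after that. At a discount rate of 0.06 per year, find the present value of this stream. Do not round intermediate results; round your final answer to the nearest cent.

£620778.84

PV of 6-year annuity: £23,500.00 × [1 − (1+0.06)^−6] / 0.06 = 115557.12166
Perpetuity value at year 6: £43,000.00 / 0.06 = 716666.66667
PV of perpetuity: 716666.66667 / (1+0.06)^6 = 505221.72065
Total PV = 115557.12166 + 505221.72065 = 620778.84231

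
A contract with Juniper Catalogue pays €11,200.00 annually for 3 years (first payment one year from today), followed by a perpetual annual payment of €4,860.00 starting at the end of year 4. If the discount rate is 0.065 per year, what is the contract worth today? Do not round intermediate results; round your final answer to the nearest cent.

PV of 3-year annuity: €11,200.00 × [1 − (1+0.065)^−3] / 0.065 = 29662.92572
Perpetuity value at year 3: €4,860.00 / 0.065 = 74769.23077
PV of perpetuity: 74769.23077 / (1+0.065)^3 = 61897.63979
Total PV = 29662.92572 + 61897.63979 = 91560.56551

€91560.57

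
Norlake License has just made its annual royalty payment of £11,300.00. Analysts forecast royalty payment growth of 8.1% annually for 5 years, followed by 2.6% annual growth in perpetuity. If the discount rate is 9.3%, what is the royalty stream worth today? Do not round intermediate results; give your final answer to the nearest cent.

D_1 = 12215.30000
D_2 = 13204.73930
D_3 = 14274.32318
D_4 = 15430.54336
D_5 = 16680.41737
Terminal value at year 5: TV = D_5×(1+g_2)/(r−g_2) = 17114.10823/0.067 = 255434.45112
P_0 = D_1/(1+r)^1 + D_2/(1+r)^2 + D_3/(1+r)^3 + D_4/(1+r)^4 + D_5/(1+r)^5 + TV/(1+r)^5
    = 11175.93779 + 11053.23765 + 10931.88462 + 10811.86393 + 10693.16094 + 163749.00192 = 218415.08686

£218415.09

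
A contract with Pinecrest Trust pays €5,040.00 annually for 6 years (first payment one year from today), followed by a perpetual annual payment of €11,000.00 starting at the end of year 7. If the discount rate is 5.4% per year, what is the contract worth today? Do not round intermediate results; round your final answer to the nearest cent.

PV of 6-year annuity: €5,040.00 × [1 − (1+0.054)^−6] / 0.054 = 25257.47727
Perpetuity value at year 6: €11,000.00 / 0.054 = 203703.70370
PV of perpetuity: 203703.70370 / (1+0.054)^6 = 148578.25728
Total PV = 25257.47727 + 148578.25728 = 173835.73455

€173835.73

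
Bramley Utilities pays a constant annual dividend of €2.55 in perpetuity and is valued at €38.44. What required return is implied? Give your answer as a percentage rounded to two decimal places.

P = C/r ⇒ r = C/P = €2.55/€38.44 = 0.066337

6.63%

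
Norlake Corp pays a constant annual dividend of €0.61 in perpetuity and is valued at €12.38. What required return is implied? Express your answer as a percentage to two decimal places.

4.93%

P = C/r ⇒ r = C/P = €0.61/€12.38 = 0.049273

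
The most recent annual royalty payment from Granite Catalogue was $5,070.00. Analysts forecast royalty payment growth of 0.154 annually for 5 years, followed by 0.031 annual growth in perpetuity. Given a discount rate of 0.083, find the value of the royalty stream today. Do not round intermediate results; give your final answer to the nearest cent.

D_1 = 5850.78000
D_2 = 6751.80012
D_3 = 7791.57734
D_4 = 8991.48025
D_5 = 10376.16821
Terminal value at year 5: TV = D_5×(1+g_2)/(r−g_2) = 10697.82942/0.052 = 205727.48887
P_0 = D_1/(1+r)^1 + D_2/(1+r)^2 + D_3/(1+r)^3 + D_4/(1+r)^4 + D_5/(1+r)^5 + TV/(1+r)^5
    = 5402.38227 + 5756.55507 + 6133.94695 + 6536.08013 + 6964.57662 + 138086.12482 = 168879.66586

$168879.67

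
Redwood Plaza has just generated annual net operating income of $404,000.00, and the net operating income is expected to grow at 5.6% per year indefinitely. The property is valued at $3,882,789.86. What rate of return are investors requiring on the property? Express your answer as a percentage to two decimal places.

D₁ = $404,000.00 × 1.056 = $426,624.0000
P = D₁/(r − g) ⇒ r = D₁/P + g = $426,624.0000/$3,882,789.86 + 0.056 = 0.109876 + 0.056 = 0.165876

16.59%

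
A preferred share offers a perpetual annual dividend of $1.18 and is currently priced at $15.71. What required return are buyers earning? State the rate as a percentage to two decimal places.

7.51%

P = C/r ⇒ r = C/P = $1.18/$15.71 = 0.075111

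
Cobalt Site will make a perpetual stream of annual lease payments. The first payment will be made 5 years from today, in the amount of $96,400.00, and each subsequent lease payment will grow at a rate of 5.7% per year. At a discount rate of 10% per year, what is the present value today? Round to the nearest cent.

$1531220.86

Value at end of year 4: C₁ / (r − g) = $96,400.00 / (0.1 − 0.057) = $2,241,860.4651
Discount to today: PV = $2,241,860.4651 / (1 + 0.1)^4 = $2,241,860.4651 / 1.464100 = $1,531,220.86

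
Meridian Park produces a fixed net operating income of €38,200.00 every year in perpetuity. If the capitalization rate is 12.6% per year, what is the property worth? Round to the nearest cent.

€303174.60

Level perpetuity: PV = C / r = €38,200.00 / 0.126 = €303,174.60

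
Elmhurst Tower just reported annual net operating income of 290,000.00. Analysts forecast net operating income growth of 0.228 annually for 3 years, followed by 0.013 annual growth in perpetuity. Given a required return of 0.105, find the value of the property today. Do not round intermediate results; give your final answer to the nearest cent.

D_1 = 356120.00000
D_2 = 437315.36000
D_3 = 537023.26208
Terminal value at year 3: TV = D_3×(1+g_2)/(r−g_2) = 544004.56449/0.092 = 5913093.09225
P_0 = D_1/(1+r)^1 + D_2/(1+r)^2 + D_3/(1+r)^3 + TV/(1+r)^3
    = 322280.54299 + 358154.30478 + 398021.25455 + 4382560.11802 = 5461016.22034

5461016.22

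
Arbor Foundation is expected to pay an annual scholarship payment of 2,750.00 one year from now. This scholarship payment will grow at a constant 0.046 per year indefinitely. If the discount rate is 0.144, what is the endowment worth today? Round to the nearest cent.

28061.22

Growing perpetuity: P = D₁ / (r − g) = 2,750.0000 / (0.144 − 0.046) = 28,061.22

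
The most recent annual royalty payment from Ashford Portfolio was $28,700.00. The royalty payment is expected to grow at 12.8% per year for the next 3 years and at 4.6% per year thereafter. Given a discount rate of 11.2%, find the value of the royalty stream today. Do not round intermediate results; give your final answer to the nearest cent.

D_1 = 32373.60000
D_2 = 36517.42080
D_3 = 41191.65066
Terminal value at year 3: TV = D_3×(1+g_2)/(r−g_2) = 43086.46659/0.066 = 652825.25141
P_0 = D_1/(1+r)^1 + D_2/(1+r)^2 + D_3/(1+r)^3 + TV/(1+r)^3
    = 29112.94964 + 29531.84100 + 29956.75958 + 474769.25028 = 563370.80049

$563370.80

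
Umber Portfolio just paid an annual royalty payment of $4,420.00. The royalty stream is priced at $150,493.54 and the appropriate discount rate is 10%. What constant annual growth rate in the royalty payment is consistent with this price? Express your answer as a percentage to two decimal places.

P = D₀(1+g)/(r−g) ⇒ P(r−g) = D₀(1+g) ⇒ g(P+D₀) = P·r − D₀
g = (P·r − D₀)/(P + D₀) = ($150,493.54×0.1 − $4,420.00) / ($150,493.54 + $4,420.00) = 0.068615

6.86%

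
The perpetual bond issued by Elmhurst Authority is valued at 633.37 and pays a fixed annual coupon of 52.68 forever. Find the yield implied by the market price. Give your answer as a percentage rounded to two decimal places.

8.32%

P = C/r ⇒ r = C/P = 52.68/633.37 = 0.083174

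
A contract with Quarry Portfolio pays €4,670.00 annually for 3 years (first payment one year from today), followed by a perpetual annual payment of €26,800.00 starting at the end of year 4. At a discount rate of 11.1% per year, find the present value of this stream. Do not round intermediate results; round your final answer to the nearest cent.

€187455.95

PV of 3-year annuity: €4,670.00 × [1 − (1+0.111)^−3] / 0.111 = 11392.32853
Perpetuity value at year 3: €26,800.00 / 0.111 = 241441.44144
PV of perpetuity: 241441.44144 / (1+0.111)^3 = 176063.62462
Total PV = 11392.32853 + 176063.62462 = 187455.95315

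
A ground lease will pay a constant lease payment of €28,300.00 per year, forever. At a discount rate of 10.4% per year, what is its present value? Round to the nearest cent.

€272115.38

Level perpetuity: PV = C / r = €28,300.00 / 0.104 = €272,115.38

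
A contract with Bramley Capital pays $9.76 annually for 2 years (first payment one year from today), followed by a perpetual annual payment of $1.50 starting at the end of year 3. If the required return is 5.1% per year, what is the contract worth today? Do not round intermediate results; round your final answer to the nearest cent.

PV of 2-year annuity: $9.76 × [1 − (1+0.051)^−2] / 0.051 = 18.12216
Perpetuity value at year 2: $1.50 / 0.051 = 29.41176
PV of perpetuity: 29.41176 / (1+0.051)^2 = 26.62660
Total PV = 18.12216 + 26.62660 = 44.74876

$44.75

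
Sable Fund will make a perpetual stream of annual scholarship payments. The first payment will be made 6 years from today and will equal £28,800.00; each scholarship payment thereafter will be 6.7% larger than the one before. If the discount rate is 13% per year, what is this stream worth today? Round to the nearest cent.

Value at end of year 5: C₁ / (r − g) = £28,800.00 / (0.13 − 0.067) = £457,142.8571
Discount to today: PV = £457,142.8571 / (1 + 0.13)^5 = £457,142.8571 / 1.842435 = £248,118.83

£248118.83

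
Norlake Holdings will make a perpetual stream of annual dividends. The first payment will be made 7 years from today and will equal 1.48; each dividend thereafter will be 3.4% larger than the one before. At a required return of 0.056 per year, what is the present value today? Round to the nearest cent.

48.51

Value at end of year 6: C₁ / (r − g) = 1.48 / (0.056 − 0.034) = 67.2727
Discount to today: PV = 67.2727 / (1 + 0.056)^6 = 67.2727 / 1.386703 = 48.51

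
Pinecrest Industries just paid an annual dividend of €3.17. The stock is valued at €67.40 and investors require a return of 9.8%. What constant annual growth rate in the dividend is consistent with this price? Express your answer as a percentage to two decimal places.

P = D₀(1+g)/(r−g) ⇒ P(r−g) = D₀(1+g) ⇒ g(P+D₀) = P·r − D₀
g = (P·r − D₀)/(P + D₀) = (€67.40×0.098 − €3.17) / (€67.40 + €3.17) = 0.048678

4.87%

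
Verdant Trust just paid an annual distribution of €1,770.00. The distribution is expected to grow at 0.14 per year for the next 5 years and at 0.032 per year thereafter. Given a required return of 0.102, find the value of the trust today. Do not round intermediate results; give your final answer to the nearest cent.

D_1 = 2017.80000
D_2 = 2300.29200
D_3 = 2622.33288
D_4 = 2989.45948
D_5 = 3407.98381
Terminal value at year 5: TV = D_5×(1+g_2)/(r−g_2) = 3517.03929/0.07 = 50243.41847
P_0 = D_1/(1+r)^1 + D_2/(1+r)^2 + D_3/(1+r)^3 + D_4/(1+r)^4 + D_5/(1+r)^5 + TV/(1+r)^5
    = 1831.03448 + 1894.17360 + 1959.48993 + 2027.05855 + 2096.95712 + 30915.13930 = 40723.85300

€40723.85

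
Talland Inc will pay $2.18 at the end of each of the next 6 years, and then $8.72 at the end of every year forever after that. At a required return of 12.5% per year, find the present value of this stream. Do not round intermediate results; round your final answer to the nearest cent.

PV of 6-year annuity: $2.18 × [1 − (1+0.125)^−6] / 0.125 = 8.83737
Perpetuity value at year 6: $8.72 / 0.125 = 69.76000
PV of perpetuity: 69.76000 / (1+0.125)^6 = 34.41053
Total PV = 8.83737 + 34.41053 = 43.24790

$43.25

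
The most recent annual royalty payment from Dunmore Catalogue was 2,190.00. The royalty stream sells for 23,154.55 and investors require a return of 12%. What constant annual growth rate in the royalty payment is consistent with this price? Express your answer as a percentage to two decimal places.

2.32%

P = D₀(1+g)/(r−g) ⇒ P(r−g) = D₀(1+g) ⇒ g(P+D₀) = P·r − D₀
g = (P·r − D₀)/(P + D₀) = (23,154.55×0.12 − 2,190.00) / (23,154.55 + 2,190.00) = 0.023222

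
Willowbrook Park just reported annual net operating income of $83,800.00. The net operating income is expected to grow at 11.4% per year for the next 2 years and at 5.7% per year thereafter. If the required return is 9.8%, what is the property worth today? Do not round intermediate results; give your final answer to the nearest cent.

D_1 = 93353.20000
D_2 = 103995.46480
Terminal value at year 2: TV = D_2×(1+g_2)/(r−g_2) = 109923.20629/0.041 = 2681053.81204
P_0 = D_1/(1+r)^1 + D_2/(1+r)^2 + TV/(1+r)^2
    = 85021.12933 + 86260.05289 + 2223826.24148 = 2395107.42370

$2395107.42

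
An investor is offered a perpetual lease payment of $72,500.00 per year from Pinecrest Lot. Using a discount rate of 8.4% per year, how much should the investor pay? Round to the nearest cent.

$863095.24

Level perpetuity: PV = C / r = $72,500.00 / 0.084 = $863,095.24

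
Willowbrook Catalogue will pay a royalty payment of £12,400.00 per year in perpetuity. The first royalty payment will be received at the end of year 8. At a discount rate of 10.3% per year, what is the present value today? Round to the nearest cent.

£60611.62

Value at end of year 7: C / r = £12,400.00 / 0.103 = £120,388.3495
Discount to today: PV = £120,388.3495 / (1 + 0.103)^7 = £120,388.3495 / 1.986226 = £60,611.62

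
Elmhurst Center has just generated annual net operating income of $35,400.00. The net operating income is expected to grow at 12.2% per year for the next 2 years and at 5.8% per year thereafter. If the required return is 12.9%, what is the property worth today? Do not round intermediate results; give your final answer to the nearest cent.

$591131.73

D_1 = 39718.80000
D_2 = 44564.49360
Terminal value at year 2: TV = D_2×(1+g_2)/(r−g_2) = 47149.23423/0.071 = 664073.72153
P_0 = D_1/(1+r)^1 + D_2/(1+r)^2 + TV/(1+r)^2
    = 35180.51373 + 34962.38831 + 520988.82864 = 591131.73069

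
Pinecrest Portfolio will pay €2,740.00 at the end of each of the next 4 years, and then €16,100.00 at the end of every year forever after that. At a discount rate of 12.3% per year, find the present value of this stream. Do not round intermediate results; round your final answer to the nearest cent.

€90570.39

PV of 4-year annuity: €2,740.00 × [1 − (1+0.123)^−4] / 0.123 = 8270.02594
Perpetuity value at year 4: €16,100.00 / 0.123 = 130894.30894
PV of perpetuity: 130894.30894 / (1+0.123)^4 = 82300.36088
Total PV = 8270.02594 + 82300.36088 = 90570.38682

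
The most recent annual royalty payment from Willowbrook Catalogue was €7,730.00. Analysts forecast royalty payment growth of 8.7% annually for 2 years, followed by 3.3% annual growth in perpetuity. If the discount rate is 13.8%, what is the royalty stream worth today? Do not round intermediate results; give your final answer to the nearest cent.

D_1 = 8402.51000
D_2 = 9133.52837
Terminal value at year 2: TV = D_2×(1+g_2)/(r−g_2) = 9434.93481/0.105 = 89856.52196
P_0 = D_1/(1+r)^1 + D_2/(1+r)^2 + TV/(1+r)^2
    = 7383.57645 + 7052.67803 + 69384.91817 = 83821.17265

€83821.17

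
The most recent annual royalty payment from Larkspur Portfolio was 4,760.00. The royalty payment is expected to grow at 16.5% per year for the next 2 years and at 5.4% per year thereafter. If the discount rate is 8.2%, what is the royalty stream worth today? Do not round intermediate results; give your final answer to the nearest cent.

218367.51

D_1 = 5545.40000
D_2 = 6460.39100
Terminal value at year 2: TV = D_2×(1+g_2)/(r−g_2) = 6809.25211/0.028 = 243187.57550
P_0 = D_1/(1+r)^1 + D_2/(1+r)^2 + TV/(1+r)^2
    = 5125.13863 + 5518.28697 + 207724.08826 = 218367.51386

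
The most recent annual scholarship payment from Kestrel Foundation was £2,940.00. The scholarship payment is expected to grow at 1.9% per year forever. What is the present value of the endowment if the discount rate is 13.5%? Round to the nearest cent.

£25826.38

D₁ = D₀ × (1 + g) = £2,940.00 × 1.019 = £2,995.8600
Growing perpetuity: P = D₁ / (r − g) = £2,995.8600 / (0.135 − 0.019) = £25,826.38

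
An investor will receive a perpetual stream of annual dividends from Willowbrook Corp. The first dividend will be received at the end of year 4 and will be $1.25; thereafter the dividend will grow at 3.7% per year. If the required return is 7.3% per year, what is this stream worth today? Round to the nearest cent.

$28.11

Value at end of year 3: C₁ / (r − g) = $1.25 / (0.073 − 0.037) = $34.7222
Discount to today: PV = $34.7222 / (1 + 0.073)^3 = $34.7222 / 1.235376 = $28.11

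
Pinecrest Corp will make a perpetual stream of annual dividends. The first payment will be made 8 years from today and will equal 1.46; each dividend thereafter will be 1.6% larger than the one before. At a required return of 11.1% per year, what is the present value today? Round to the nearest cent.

Value at end of year 7: C₁ / (r − g) = 1.46 / (0.111 − 0.016) = 15.3684
Discount to today: PV = 15.3684 / (1 + 0.111)^7 = 15.3684 / 2.089288 = 7.36

7.36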